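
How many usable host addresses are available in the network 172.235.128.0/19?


Host bits = 32 - 19 = 13
Total addresses = 2^13 = 8192
Usable = total - 2 (network and broadcast)
Usable hosts: 8190


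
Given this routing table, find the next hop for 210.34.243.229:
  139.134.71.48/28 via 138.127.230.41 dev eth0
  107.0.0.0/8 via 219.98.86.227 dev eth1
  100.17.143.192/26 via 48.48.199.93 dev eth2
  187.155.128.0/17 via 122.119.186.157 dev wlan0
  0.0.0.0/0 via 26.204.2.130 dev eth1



Longest prefix match for 210.34.243.229:
  /28 139.134.71.48: no
  /8 107.0.0.0: no
  /26 100.17.143.192: no
  /17 187.155.128.0: no
  /0 0.0.0.0: MATCH
Selected: next-hop 26.204.2.130 via eth1 (matched /0)


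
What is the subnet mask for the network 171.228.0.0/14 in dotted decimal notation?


/14 means 14 network bits, 18 host bits
Binary: 11111111111111000000000000000000
Mask: 255.252.0.0


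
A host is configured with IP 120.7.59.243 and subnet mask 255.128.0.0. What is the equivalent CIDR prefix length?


Binary: 11111111.10000000.00000000.00000000
Count leading 1s
Prefix: /9


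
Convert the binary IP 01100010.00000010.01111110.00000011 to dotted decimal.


01100010 = 98
00000010 = 2
01111110 = 126
00000011 = 3
IP: 98.2.126.3


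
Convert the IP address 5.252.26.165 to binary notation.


5 = 00000101
252 = 11111100
26 = 00011010
165 = 10100101
Binary: 00000101.11111100.00011010.10100101


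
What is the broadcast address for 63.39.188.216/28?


Network: 63.39.188.208/28
Host bits = 4
Set all host bits to 1:
Broadcast: 63.39.188.223


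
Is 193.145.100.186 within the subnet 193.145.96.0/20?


Subnet network: 193.145.96.0
Test IP AND mask: 193.145.96.0
Yes, 193.145.100.186 is in 193.145.96.0/20


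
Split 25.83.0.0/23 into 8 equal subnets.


New prefix = 23 + 3 = 26
Each subnet has 64 addresses
  25.83.0.0/26
  25.83.0.64/26
  25.83.0.128/26
  25.83.0.192/26
  25.83.1.0/26
  25.83.1.64/26
  25.83.1.128/26
  25.83.1.192/26
Subnets: 25.83.0.0/26, 25.83.0.64/26, 25.83.0.128/26, 25.83.0.192/26, 25.83.1.0/26, 25.83.1.64/26, 25.83.1.128/26, 25.83.1.192/26


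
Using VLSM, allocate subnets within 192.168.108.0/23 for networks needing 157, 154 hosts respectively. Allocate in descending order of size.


157 hosts -> /24 (254 usable): 192.168.108.0/24
154 hosts -> /24 (254 usable): 192.168.109.0/24
Allocation: 192.168.108.0/24 (157 hosts, 254 usable); 192.168.109.0/24 (154 hosts, 254 usable)


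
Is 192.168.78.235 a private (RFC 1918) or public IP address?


RFC 1918 private ranges:
  10.0.0.0/8 (10.0.0.0 - 10.255.255.255)
  172.16.0.0/12 (172.16.0.0 - 172.31.255.255)
  192.168.0.0/16 (192.168.0.0 - 192.168.255.255)
Private (in 192.168.0.0/16)


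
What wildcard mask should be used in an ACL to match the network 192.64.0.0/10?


Subnet mask: 255.192.0.0
Wildcard = 255.255.255.255 - subnet mask
255 - 255 = 0
255 - 192 = 63
255 - 0 = 255
255 - 0 = 255
Wildcard: 0.63.255.255


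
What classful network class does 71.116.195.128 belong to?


First octet: 71
Binary: 01000111
0xxxxxxx -> Class A (1-126)
Class A, default mask 255.0.0.0 (/8)


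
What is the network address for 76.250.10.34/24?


IP:   01001100.11111010.00001010.00100010
Mask: 11111111.11111111.11111111.00000000
AND operation:
Net:  01001100.11111010.00001010.00000000
Network: 76.250.10.0/24


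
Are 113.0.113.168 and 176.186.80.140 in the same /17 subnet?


Mask: 255.255.128.0
113.0.113.168 AND mask = 113.0.0.0
176.186.80.140 AND mask = 176.186.0.0
No, different subnets (113.0.0.0 vs 176.186.0.0)


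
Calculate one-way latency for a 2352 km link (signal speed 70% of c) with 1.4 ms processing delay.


Speed = 0.7 * 3e5 km/s = 210000 km/s
Propagation delay = 2352 / 210000 = 0.0112 s = 11.2 ms
Processing delay = 1.4 ms
Total one-way latency = 12.6 ms


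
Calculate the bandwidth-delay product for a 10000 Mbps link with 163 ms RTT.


BDP = bandwidth * RTT
= 10000 Mbps * 163 ms
= 10000 * 1e6 * 163 / 1000 bits
= 1630000000 bits
= 203750000 bytes
= 198974.6094 KB
BDP = 1630000000 bits (203750000 bytes)


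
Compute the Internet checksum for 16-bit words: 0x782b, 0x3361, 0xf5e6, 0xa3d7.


Sum all words (with carry folding):
+ 0x782b = 0x782b
+ 0x3361 = 0xab8c
+ 0xf5e6 = 0xa173
+ 0xa3d7 = 0x454b
One's complement: ~0x454b
Checksum = 0xbab4


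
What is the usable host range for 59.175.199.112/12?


Network: 59.160.0.0
Broadcast: 59.175.255.255
First usable = network + 1
Last usable = broadcast - 1
Range: 59.160.0.1 to 59.175.255.254


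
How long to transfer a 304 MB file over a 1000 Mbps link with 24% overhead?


Effective throughput = 1000 * (1 - 24/100) = 760 Mbps
File size in Mb = 304 * 8 = 2432 Mb
Time = 2432 / 760
Time = 3.2 seconds


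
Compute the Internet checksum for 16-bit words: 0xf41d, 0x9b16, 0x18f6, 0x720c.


Sum all words (with carry folding):
+ 0xf41d = 0xf41d
+ 0x9b16 = 0x8f34
+ 0x18f6 = 0xa82a
+ 0x720c = 0x1a37
One's complement: ~0x1a37
Checksum = 0xe5c8


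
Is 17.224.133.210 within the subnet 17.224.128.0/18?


Subnet network: 17.224.128.0
Test IP AND mask: 17.224.128.0
Yes, 17.224.133.210 is in 17.224.128.0/18


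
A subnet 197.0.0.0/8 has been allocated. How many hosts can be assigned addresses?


Host bits = 32 - 8 = 24
Total addresses = 2^24 = 16777216
Usable = total - 2 (network and broadcast)
Usable hosts: 16777214


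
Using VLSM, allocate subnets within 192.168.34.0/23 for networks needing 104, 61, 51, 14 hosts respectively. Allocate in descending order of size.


104 hosts -> /25 (126 usable): 192.168.34.0/25
61 hosts -> /26 (62 usable): 192.168.34.128/26
51 hosts -> /26 (62 usable): 192.168.34.192/26
14 hosts -> /28 (14 usable): 192.168.35.0/28
Allocation: 192.168.34.0/25 (104 hosts, 126 usable); 192.168.34.128/26 (61 hosts, 62 usable); 192.168.34.192/26 (51 hosts, 62 usable); 192.168.35.0/28 (14 hosts, 14 usable)


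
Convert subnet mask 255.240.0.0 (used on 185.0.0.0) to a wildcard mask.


Subnet mask: 255.240.0.0
Wildcard = 255.255.255.255 - subnet mask
255 - 255 = 0
255 - 240 = 15
255 - 0 = 255
255 - 0 = 255
Wildcard: 0.15.255.255


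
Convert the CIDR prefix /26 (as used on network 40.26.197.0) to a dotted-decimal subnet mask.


/26 means 26 network bits, 6 host bits
Binary: 11111111111111111111111111000000
Mask: 255.255.255.192


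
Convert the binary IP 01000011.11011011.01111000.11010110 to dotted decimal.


01000011 = 67
11011011 = 219
01111000 = 120
11010110 = 214
IP: 67.219.120.214


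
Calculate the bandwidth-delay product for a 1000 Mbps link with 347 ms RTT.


BDP = bandwidth * RTT
= 1000 Mbps * 347 ms
= 1000 * 1e6 * 347 / 1000 bits
= 347000000 bits
= 43375000 bytes
= 42358.3984 KB
BDP = 347000000 bits (43375000 bytes)


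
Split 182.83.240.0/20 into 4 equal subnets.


New prefix = 20 + 2 = 22
Each subnet has 1024 addresses
  182.83.240.0/22
  182.83.244.0/22
  182.83.248.0/22
  182.83.252.0/22
Subnets: 182.83.240.0/22, 182.83.244.0/22, 182.83.248.0/22, 182.83.252.0/22


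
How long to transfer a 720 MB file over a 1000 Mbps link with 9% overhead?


Effective throughput = 1000 * (1 - 9/100) = 910 Mbps
File size in Mb = 720 * 8 = 5760 Mb
Time = 5760 / 910
Time = 6.3297 seconds


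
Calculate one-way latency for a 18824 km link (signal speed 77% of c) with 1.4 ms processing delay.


Speed = 0.77 * 3e5 km/s = 231000 km/s
Propagation delay = 18824 / 231000 = 0.0815 s = 81.4892 ms
Processing delay = 1.4 ms
Total one-way latency = 82.8892 ms


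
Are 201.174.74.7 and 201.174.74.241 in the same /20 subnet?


Mask: 255.255.240.0
201.174.74.7 AND mask = 201.174.64.0
201.174.74.241 AND mask = 201.174.64.0
Yes, same subnet (201.174.64.0)


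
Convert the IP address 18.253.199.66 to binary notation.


18 = 00010010
253 = 11111101
199 = 11000111
66 = 01000010
Binary: 00010010.11111101.11000111.01000010


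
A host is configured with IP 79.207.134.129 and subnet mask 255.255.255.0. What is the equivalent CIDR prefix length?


Binary: 11111111.11111111.11111111.00000000
Count leading 1s
Prefix: /24


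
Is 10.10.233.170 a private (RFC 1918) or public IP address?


RFC 1918 private ranges:
  10.0.0.0/8 (10.0.0.0 - 10.255.255.255)
  172.16.0.0/12 (172.16.0.0 - 172.31.255.255)
  192.168.0.0/16 (192.168.0.0 - 192.168.255.255)
Private (in 10.0.0.0/8)


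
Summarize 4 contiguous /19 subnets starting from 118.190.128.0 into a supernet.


Original prefix: /19
Number of subnets: 4 = 2^2
New prefix = 19 - 2 = 17
Supernet: 118.190.128.0/17


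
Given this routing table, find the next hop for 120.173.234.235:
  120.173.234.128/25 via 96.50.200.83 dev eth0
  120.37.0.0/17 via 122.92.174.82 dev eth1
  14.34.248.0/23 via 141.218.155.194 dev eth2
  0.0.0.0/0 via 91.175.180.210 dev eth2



Longest prefix match for 120.173.234.235:
  /25 120.173.234.128: MATCH
  /17 120.37.0.0: no
  /23 14.34.248.0: no
  /0 0.0.0.0: MATCH
Selected: next-hop 96.50.200.83 via eth0 (matched /25)


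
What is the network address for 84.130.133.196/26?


IP:   01010100.10000010.10000101.11000100
Mask: 11111111.11111111.11111111.11000000
AND operation:
Net:  01010100.10000010.10000101.11000000
Network: 84.130.133.192/26


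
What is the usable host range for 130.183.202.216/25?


Network: 130.183.202.128
Broadcast: 130.183.202.255
First usable = network + 1
Last usable = broadcast - 1
Range: 130.183.202.129 to 130.183.202.254


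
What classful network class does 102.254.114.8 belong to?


First octet: 102
Binary: 01100110
0xxxxxxx -> Class A (1-126)
Class A, default mask 255.0.0.0 (/8)


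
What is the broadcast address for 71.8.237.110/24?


Network: 71.8.237.0/24
Host bits = 8
Set all host bits to 1:
Broadcast: 71.8.237.255


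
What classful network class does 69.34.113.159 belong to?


First octet: 69
Binary: 01000101
0xxxxxxx -> Class A (1-126)
Class A, default mask 255.0.0.0 (/8)


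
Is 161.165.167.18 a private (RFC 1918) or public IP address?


RFC 1918 private ranges:
  10.0.0.0/8 (10.0.0.0 - 10.255.255.255)
  172.16.0.0/12 (172.16.0.0 - 172.31.255.255)
  192.168.0.0/16 (192.168.0.0 - 192.168.255.255)
Public (not in any RFC 1918 range)


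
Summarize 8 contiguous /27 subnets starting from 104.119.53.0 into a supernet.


Original prefix: /27
Number of subnets: 8 = 2^3
New prefix = 27 - 3 = 24
Supernet: 104.119.53.0/24


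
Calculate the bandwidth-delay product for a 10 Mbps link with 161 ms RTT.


BDP = bandwidth * RTT
= 10 Mbps * 161 ms
= 10 * 1e6 * 161 / 1000 bits
= 1610000 bits
= 201250 bytes
= 196.5332 KB
BDP = 1610000 bits (201250 bytes)


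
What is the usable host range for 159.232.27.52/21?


Network: 159.232.24.0
Broadcast: 159.232.31.255
First usable = network + 1
Last usable = broadcast - 1
Range: 159.232.24.1 to 159.232.31.254


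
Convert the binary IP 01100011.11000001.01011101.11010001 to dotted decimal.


01100011 = 99
11000001 = 193
01011101 = 93
11010001 = 209
IP: 99.193.93.209


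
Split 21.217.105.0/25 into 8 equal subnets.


New prefix = 25 + 3 = 28
Each subnet has 16 addresses
  21.217.105.0/28
  21.217.105.16/28
  21.217.105.32/28
  21.217.105.48/28
  21.217.105.64/28
  21.217.105.80/28
  21.217.105.96/28
  21.217.105.112/28
Subnets: 21.217.105.0/28, 21.217.105.16/28, 21.217.105.32/28, 21.217.105.48/28, 21.217.105.64/28, 21.217.105.80/28, 21.217.105.96/28, 21.217.105.112/28


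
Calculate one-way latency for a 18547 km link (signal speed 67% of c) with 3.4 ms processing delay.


Speed = 0.67 * 3e5 km/s = 201000 km/s
Propagation delay = 18547 / 201000 = 0.0923 s = 92.2736 ms
Processing delay = 3.4 ms
Total one-way latency = 95.6736 ms


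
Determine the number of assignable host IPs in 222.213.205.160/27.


Host bits = 32 - 27 = 5
Total addresses = 2^5 = 32
Usable = total - 2 (network and broadcast)
Usable hosts: 30


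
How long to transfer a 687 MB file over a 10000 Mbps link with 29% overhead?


Effective throughput = 10000 * (1 - 29/100) = 7100 Mbps
File size in Mb = 687 * 8 = 5496 Mb
Time = 5496 / 7100
Time = 0.7741 seconds


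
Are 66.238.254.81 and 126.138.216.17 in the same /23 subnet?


Mask: 255.255.254.0
66.238.254.81 AND mask = 66.238.254.0
126.138.216.17 AND mask = 126.138.216.0
No, different subnets (66.238.254.0 vs 126.138.216.0)


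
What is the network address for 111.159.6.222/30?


IP:   01101111.10011111.00000110.11011110
Mask: 11111111.11111111.11111111.11111100
AND operation:
Net:  01101111.10011111.00000110.11011100
Network: 111.159.6.220/30


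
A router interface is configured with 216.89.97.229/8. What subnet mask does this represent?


/8 means 8 network bits, 24 host bits
Binary: 11111111000000000000000000000000
Mask: 255.0.0.0


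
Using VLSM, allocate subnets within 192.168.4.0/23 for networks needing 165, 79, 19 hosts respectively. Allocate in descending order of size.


165 hosts -> /24 (254 usable): 192.168.4.0/24
79 hosts -> /25 (126 usable): 192.168.5.0/25
19 hosts -> /27 (30 usable): 192.168.5.128/27
Allocation: 192.168.4.0/24 (165 hosts, 254 usable); 192.168.5.0/25 (79 hosts, 126 usable); 192.168.5.128/27 (19 hosts, 30 usable)


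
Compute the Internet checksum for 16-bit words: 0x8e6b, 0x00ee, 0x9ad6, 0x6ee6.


Sum all words (with carry folding):
+ 0x8e6b = 0x8e6b
+ 0x00ee = 0x8f59
+ 0x9ad6 = 0x2a30
+ 0x6ee6 = 0x9916
One's complement: ~0x9916
Checksum = 0x66e9


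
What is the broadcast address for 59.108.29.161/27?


Network: 59.108.29.160/27
Host bits = 5
Set all host bits to 1:
Broadcast: 59.108.29.191


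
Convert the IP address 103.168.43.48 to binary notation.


103 = 01100111
168 = 10101000
43 = 00101011
48 = 00110000
Binary: 01100111.10101000.00101011.00110000


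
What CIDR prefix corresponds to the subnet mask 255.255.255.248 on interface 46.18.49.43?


Binary: 11111111.11111111.11111111.11111000
Count leading 1s
Prefix: /29


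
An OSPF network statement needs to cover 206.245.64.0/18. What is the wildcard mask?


Subnet mask: 255.255.192.0
Wildcard = 255.255.255.255 - subnet mask
255 - 255 = 0
255 - 255 = 0
255 - 192 = 63
255 - 0 = 255
Wildcard: 0.0.63.255


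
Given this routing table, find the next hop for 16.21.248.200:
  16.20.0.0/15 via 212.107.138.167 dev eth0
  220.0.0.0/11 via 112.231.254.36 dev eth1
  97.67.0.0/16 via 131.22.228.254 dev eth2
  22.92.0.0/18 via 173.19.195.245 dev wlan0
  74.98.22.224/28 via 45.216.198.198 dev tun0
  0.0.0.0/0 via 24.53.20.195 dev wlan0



Longest prefix match for 16.21.248.200:
  /15 16.20.0.0: MATCH
  /11 220.0.0.0: no
  /16 97.67.0.0: no
  /18 22.92.0.0: no
  /28 74.98.22.224: no
  /0 0.0.0.0: MATCH
Selected: next-hop 212.107.138.167 via eth0 (matched /15)


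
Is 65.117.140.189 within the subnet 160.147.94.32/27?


Subnet network: 160.147.94.32
Test IP AND mask: 65.117.140.160
No, 65.117.140.189 is not in 160.147.94.32/27


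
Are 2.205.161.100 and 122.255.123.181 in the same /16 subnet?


Mask: 255.255.0.0
2.205.161.100 AND mask = 2.205.0.0
122.255.123.181 AND mask = 122.255.0.0
No, different subnets (2.205.0.0 vs 122.255.0.0)


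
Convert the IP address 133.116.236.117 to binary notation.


133 = 10000101
116 = 01110100
236 = 11101100
117 = 01110101
Binary: 10000101.01110100.11101100.01110101


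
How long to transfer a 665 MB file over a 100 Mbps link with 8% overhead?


Effective throughput = 100 * (1 - 8/100) = 92 Mbps
File size in Mb = 665 * 8 = 5320 Mb
Time = 5320 / 92
Time = 57.8261 seconds


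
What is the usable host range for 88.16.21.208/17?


Network: 88.16.0.0
Broadcast: 88.16.127.255
First usable = network + 1
Last usable = broadcast - 1
Range: 88.16.0.1 to 88.16.127.254


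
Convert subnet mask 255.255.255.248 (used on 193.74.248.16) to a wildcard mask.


Subnet mask: 255.255.255.248
Wildcard = 255.255.255.255 - subnet mask
255 - 255 = 0
255 - 255 = 0
255 - 255 = 0
255 - 248 = 7
Wildcard: 0.0.0.7


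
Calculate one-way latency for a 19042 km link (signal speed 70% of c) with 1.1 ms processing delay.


Speed = 0.7 * 3e5 km/s = 210000 km/s
Propagation delay = 19042 / 210000 = 0.0907 s = 90.6762 ms
Processing delay = 1.1 ms
Total one-way latency = 91.7762 ms


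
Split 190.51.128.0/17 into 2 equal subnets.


New prefix = 17 + 1 = 18
Each subnet has 16384 addresses
  190.51.128.0/18
  190.51.192.0/18
Subnets: 190.51.128.0/18, 190.51.192.0/18


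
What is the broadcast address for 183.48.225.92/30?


Network: 183.48.225.92/30
Host bits = 2
Set all host bits to 1:
Broadcast: 183.48.225.95


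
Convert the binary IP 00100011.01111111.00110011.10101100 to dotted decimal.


00100011 = 35
01111111 = 127
00110011 = 51
10101100 = 172
IP: 35.127.51.172


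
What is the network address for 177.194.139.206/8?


IP:   10110001.11000010.10001011.11001110
Mask: 11111111.00000000.00000000.00000000
AND operation:
Net:  10110001.00000000.00000000.00000000
Network: 177.0.0.0/8


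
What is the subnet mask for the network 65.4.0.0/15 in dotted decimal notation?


/15 means 15 network bits, 17 host bits
Binary: 11111111111111100000000000000000
Mask: 255.254.0.0


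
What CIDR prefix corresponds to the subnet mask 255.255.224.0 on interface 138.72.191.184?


Binary: 11111111.11111111.11100000.00000000
Count leading 1s
Prefix: /19


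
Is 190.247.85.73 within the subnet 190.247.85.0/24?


Subnet network: 190.247.85.0
Test IP AND mask: 190.247.85.0
Yes, 190.247.85.73 is in 190.247.85.0/24


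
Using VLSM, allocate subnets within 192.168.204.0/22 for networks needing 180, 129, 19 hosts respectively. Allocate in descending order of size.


180 hosts -> /24 (254 usable): 192.168.204.0/24
129 hosts -> /24 (254 usable): 192.168.205.0/24
19 hosts -> /27 (30 usable): 192.168.206.0/27
Allocation: 192.168.204.0/24 (180 hosts, 254 usable); 192.168.205.0/24 (129 hosts, 254 usable); 192.168.206.0/27 (19 hosts, 30 usable)


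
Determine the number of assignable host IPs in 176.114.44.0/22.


Host bits = 32 - 22 = 10
Total addresses = 2^10 = 1024
Usable = total - 2 (network and broadcast)
Usable hosts: 1022


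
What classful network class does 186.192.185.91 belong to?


First octet: 186
Binary: 10111010
10xxxxxx -> Class B (128-191)
Class B, default mask 255.255.0.0 (/16)


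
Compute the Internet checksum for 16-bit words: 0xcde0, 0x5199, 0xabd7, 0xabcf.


Sum all words (with carry folding):
+ 0xcde0 = 0xcde0
+ 0x5199 = 0x1f7a
+ 0xabd7 = 0xcb51
+ 0xabcf = 0x7721
One's complement: ~0x7721
Checksum = 0x88de


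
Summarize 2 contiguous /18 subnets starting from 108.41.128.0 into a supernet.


Original prefix: /18
Number of subnets: 2 = 2^1
New prefix = 18 - 1 = 17
Supernet: 108.41.128.0/17


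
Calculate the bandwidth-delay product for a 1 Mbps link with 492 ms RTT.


BDP = bandwidth * RTT
= 1 Mbps * 492 ms
= 1 * 1e6 * 492 / 1000 bits
= 492000 bits
= 61500 bytes
= 60.0586 KB
BDP = 492000 bits (61500 bytes)


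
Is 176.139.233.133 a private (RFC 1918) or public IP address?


RFC 1918 private ranges:
  10.0.0.0/8 (10.0.0.0 - 10.255.255.255)
  172.16.0.0/12 (172.16.0.0 - 172.31.255.255)
  192.168.0.0/16 (192.168.0.0 - 192.168.255.255)
Public (not in any RFC 1918 range)


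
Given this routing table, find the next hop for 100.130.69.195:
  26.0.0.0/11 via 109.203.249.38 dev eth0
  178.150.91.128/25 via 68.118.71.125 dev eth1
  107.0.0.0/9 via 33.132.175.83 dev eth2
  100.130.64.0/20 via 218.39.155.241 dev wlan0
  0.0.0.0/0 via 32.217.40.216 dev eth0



Longest prefix match for 100.130.69.195:
  /11 26.0.0.0: no
  /25 178.150.91.128: no
  /9 107.0.0.0: no
  /20 100.130.64.0: MATCH
  /0 0.0.0.0: MATCH
Selected: next-hop 218.39.155.241 via wlan0 (matched /20)


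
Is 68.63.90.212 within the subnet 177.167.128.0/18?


Subnet network: 177.167.128.0
Test IP AND mask: 68.63.64.0
No, 68.63.90.212 is not in 177.167.128.0/18


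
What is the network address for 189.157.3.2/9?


IP:   10111101.10011101.00000011.00000010
Mask: 11111111.10000000.00000000.00000000
AND operation:
Net:  10111101.10000000.00000000.00000000
Network: 189.128.0.0/9


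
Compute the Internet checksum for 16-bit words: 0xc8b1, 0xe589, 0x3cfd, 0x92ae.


Sum all words (with carry folding):
+ 0xc8b1 = 0xc8b1
+ 0xe589 = 0xae3b
+ 0x3cfd = 0xeb38
+ 0x92ae = 0x7de7
One's complement: ~0x7de7
Checksum = 0x8218


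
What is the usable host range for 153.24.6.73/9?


Network: 153.0.0.0
Broadcast: 153.127.255.255
First usable = network + 1
Last usable = broadcast - 1
Range: 153.0.0.1 to 153.127.255.254


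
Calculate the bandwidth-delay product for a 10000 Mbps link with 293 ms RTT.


BDP = bandwidth * RTT
= 10000 Mbps * 293 ms
= 10000 * 1e6 * 293 / 1000 bits
= 2930000000 bits
= 366250000 bytes
= 357666.0156 KB
BDP = 2930000000 bits (366250000 bytes)


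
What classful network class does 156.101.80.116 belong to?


First octet: 156
Binary: 10011100
10xxxxxx -> Class B (128-191)
Class B, default mask 255.255.0.0 (/16)


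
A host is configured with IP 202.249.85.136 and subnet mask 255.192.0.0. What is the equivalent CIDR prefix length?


Binary: 11111111.11000000.00000000.00000000
Count leading 1s
Prefix: /10


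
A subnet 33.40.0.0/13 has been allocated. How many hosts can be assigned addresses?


Host bits = 32 - 13 = 19
Total addresses = 2^19 = 524288
Usable = total - 2 (network and broadcast)
Usable hosts: 524286


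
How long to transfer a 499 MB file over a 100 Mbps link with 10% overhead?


Effective throughput = 100 * (1 - 10/100) = 90 Mbps
File size in Mb = 499 * 8 = 3992 Mb
Time = 3992 / 90
Time = 44.3556 seconds


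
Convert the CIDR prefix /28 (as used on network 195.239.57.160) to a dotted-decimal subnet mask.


/28 means 28 network bits, 4 host bits
Binary: 11111111111111111111111111110000
Mask: 255.255.255.240


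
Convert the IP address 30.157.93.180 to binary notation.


30 = 00011110
157 = 10011101
93 = 01011101
180 = 10110100
Binary: 00011110.10011101.01011101.10110100


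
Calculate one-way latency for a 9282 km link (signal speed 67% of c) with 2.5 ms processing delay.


Speed = 0.67 * 3e5 km/s = 201000 km/s
Propagation delay = 9282 / 201000 = 0.0462 s = 46.1791 ms
Processing delay = 2.5 ms
Total one-way latency = 48.6791 ms


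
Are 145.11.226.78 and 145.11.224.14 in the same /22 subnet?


Mask: 255.255.252.0
145.11.226.78 AND mask = 145.11.224.0
145.11.224.14 AND mask = 145.11.224.0
Yes, same subnet (145.11.224.0)


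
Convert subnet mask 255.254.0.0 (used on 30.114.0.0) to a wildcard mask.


Subnet mask: 255.254.0.0
Wildcard = 255.255.255.255 - subnet mask
255 - 255 = 0
255 - 254 = 1
255 - 0 = 255
255 - 0 = 255
Wildcard: 0.1.255.255


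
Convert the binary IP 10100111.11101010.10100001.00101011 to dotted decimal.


10100111 = 167
11101010 = 234
10100001 = 161
00101011 = 43
IP: 167.234.161.43


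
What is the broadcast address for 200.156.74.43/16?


Network: 200.156.0.0/16
Host bits = 16
Set all host bits to 1:
Broadcast: 200.156.255.255


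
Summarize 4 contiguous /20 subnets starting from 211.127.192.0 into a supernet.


Original prefix: /20
Number of subnets: 4 = 2^2
New prefix = 20 - 2 = 18
Supernet: 211.127.192.0/18


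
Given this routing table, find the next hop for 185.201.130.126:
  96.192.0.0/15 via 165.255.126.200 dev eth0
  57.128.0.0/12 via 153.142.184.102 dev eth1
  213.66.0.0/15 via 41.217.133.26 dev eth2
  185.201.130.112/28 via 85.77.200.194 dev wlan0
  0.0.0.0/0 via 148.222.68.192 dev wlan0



Longest prefix match for 185.201.130.126:
  /15 96.192.0.0: no
  /12 57.128.0.0: no
  /15 213.66.0.0: no
  /28 185.201.130.112: MATCH
  /0 0.0.0.0: MATCH
Selected: next-hop 85.77.200.194 via wlan0 (matched /28)


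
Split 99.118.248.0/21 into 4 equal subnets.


New prefix = 21 + 2 = 23
Each subnet has 512 addresses
  99.118.248.0/23
  99.118.250.0/23
  99.118.252.0/23
  99.118.254.0/23
Subnets: 99.118.248.0/23, 99.118.250.0/23, 99.118.252.0/23, 99.118.254.0/23


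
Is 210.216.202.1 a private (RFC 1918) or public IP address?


RFC 1918 private ranges:
  10.0.0.0/8 (10.0.0.0 - 10.255.255.255)
  172.16.0.0/12 (172.16.0.0 - 172.31.255.255)
  192.168.0.0/16 (192.168.0.0 - 192.168.255.255)
Public (not in any RFC 1918 range)


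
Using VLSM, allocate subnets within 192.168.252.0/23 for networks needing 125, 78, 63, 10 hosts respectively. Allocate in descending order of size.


125 hosts -> /25 (126 usable): 192.168.252.0/25
78 hosts -> /25 (126 usable): 192.168.252.128/25
63 hosts -> /25 (126 usable): 192.168.253.0/25
10 hosts -> /28 (14 usable): 192.168.253.128/28
Allocation: 192.168.252.0/25 (125 hosts, 126 usable); 192.168.252.128/25 (78 hosts, 126 usable); 192.168.253.0/25 (63 hosts, 126 usable); 192.168.253.128/28 (10 hosts, 14 usable)


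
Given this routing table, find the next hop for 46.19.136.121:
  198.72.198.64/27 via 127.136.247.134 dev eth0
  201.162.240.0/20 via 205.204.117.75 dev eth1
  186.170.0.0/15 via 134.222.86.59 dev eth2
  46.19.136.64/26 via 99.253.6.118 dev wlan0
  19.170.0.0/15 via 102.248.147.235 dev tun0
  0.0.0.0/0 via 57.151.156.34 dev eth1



Longest prefix match for 46.19.136.121:
  /27 198.72.198.64: no
  /20 201.162.240.0: no
  /15 186.170.0.0: no
  /26 46.19.136.64: MATCH
  /15 19.170.0.0: no
  /0 0.0.0.0: MATCH
Selected: next-hop 99.253.6.118 via wlan0 (matched /26)


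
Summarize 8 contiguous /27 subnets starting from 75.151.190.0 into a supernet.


Original prefix: /27
Number of subnets: 8 = 2^3
New prefix = 27 - 3 = 24
Supernet: 75.151.190.0/24


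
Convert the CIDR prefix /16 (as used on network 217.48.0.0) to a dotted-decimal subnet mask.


/16 means 16 network bits, 16 host bits
Binary: 11111111111111110000000000000000
Mask: 255.255.0.0


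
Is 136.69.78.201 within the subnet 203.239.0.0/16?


Subnet network: 203.239.0.0
Test IP AND mask: 136.69.0.0
No, 136.69.78.201 is not in 203.239.0.0/16


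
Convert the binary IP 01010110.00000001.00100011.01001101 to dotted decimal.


01010110 = 86
00000001 = 1
00100011 = 35
01001101 = 77
IP: 86.1.35.77


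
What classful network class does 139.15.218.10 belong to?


First octet: 139
Binary: 10001011
10xxxxxx -> Class B (128-191)
Class B, default mask 255.255.0.0 (/16)


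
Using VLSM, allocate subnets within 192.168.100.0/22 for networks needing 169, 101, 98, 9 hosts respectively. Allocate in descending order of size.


169 hosts -> /24 (254 usable): 192.168.100.0/24
101 hosts -> /25 (126 usable): 192.168.101.0/25
98 hosts -> /25 (126 usable): 192.168.101.128/25
9 hosts -> /28 (14 usable): 192.168.102.0/28
Allocation: 192.168.100.0/24 (169 hosts, 254 usable); 192.168.101.0/25 (101 hosts, 126 usable); 192.168.101.128/25 (98 hosts, 126 usable); 192.168.102.0/28 (9 hosts, 14 usable)


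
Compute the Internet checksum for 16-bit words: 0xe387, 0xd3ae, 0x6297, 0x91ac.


Sum all words (with carry folding):
+ 0xe387 = 0xe387
+ 0xd3ae = 0xb736
+ 0x6297 = 0x19ce
+ 0x91ac = 0xab7a
One's complement: ~0xab7a
Checksum = 0x5485


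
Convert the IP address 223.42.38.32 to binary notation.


223 = 11011111
42 = 00101010
38 = 00100110
32 = 00100000
Binary: 11011111.00101010.00100110.00100000


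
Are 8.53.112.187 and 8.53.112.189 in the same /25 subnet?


Mask: 255.255.255.128
8.53.112.187 AND mask = 8.53.112.128
8.53.112.189 AND mask = 8.53.112.128
Yes, same subnet (8.53.112.128)


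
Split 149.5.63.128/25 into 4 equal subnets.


New prefix = 25 + 2 = 27
Each subnet has 32 addresses
  149.5.63.128/27
  149.5.63.160/27
  149.5.63.192/27
  149.5.63.224/27
Subnets: 149.5.63.128/27, 149.5.63.160/27, 149.5.63.192/27, 149.5.63.224/27


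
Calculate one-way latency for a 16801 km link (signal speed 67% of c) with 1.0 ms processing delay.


Speed = 0.67 * 3e5 km/s = 201000 km/s
Propagation delay = 16801 / 201000 = 0.0836 s = 83.5871 ms
Processing delay = 1.0 ms
Total one-way latency = 84.5871 ms


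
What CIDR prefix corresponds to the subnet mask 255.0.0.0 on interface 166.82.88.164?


Binary: 11111111.00000000.00000000.00000000
Count leading 1s
Prefix: /8


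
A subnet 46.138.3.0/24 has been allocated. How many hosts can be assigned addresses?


Host bits = 32 - 24 = 8
Total addresses = 2^8 = 256
Usable = total - 2 (network and broadcast)
Usable hosts: 254


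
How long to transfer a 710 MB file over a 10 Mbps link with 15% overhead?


Effective throughput = 10 * (1 - 15/100) = 8.5 Mbps
File size in Mb = 710 * 8 = 5680 Mb
Time = 5680 / 8.5
Time = 668.2353 seconds


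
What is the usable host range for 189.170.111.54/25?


Network: 189.170.111.0
Broadcast: 189.170.111.127
First usable = network + 1
Last usable = broadcast - 1
Range: 189.170.111.1 to 189.170.111.126


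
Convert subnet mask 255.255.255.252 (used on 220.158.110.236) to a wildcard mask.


Subnet mask: 255.255.255.252
Wildcard = 255.255.255.255 - subnet mask
255 - 255 = 0
255 - 255 = 0
255 - 255 = 0
255 - 252 = 3
Wildcard: 0.0.0.3


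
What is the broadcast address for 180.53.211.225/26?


Network: 180.53.211.192/26
Host bits = 6
Set all host bits to 1:
Broadcast: 180.53.211.255


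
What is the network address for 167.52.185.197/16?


IP:   10100111.00110100.10111001.11000101
Mask: 11111111.11111111.00000000.00000000
AND operation:
Net:  10100111.00110100.00000000.00000000
Network: 167.52.0.0/16


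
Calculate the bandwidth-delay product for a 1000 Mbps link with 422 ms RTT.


BDP = bandwidth * RTT
= 1000 Mbps * 422 ms
= 1000 * 1e6 * 422 / 1000 bits
= 422000000 bits
= 52750000 bytes
= 51513.6719 KB
BDP = 422000000 bits (52750000 bytes)


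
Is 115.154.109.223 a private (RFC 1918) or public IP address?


RFC 1918 private ranges:
  10.0.0.0/8 (10.0.0.0 - 10.255.255.255)
  172.16.0.0/12 (172.16.0.0 - 172.31.255.255)
  192.168.0.0/16 (192.168.0.0 - 192.168.255.255)
Public (not in any RFC 1918 range)


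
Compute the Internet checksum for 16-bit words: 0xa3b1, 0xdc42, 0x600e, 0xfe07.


Sum all words (with carry folding):
+ 0xa3b1 = 0xa3b1
+ 0xdc42 = 0x7ff4
+ 0x600e = 0xe002
+ 0xfe07 = 0xde0a
One's complement: ~0xde0a
Checksum = 0x21f5


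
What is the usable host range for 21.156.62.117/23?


Network: 21.156.62.0
Broadcast: 21.156.63.255
First usable = network + 1
Last usable = broadcast - 1
Range: 21.156.62.1 to 21.156.63.254


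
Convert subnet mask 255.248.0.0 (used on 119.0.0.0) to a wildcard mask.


Subnet mask: 255.248.0.0
Wildcard = 255.255.255.255 - subnet mask
255 - 255 = 0
255 - 248 = 7
255 - 0 = 255
255 - 0 = 255
Wildcard: 0.7.255.255


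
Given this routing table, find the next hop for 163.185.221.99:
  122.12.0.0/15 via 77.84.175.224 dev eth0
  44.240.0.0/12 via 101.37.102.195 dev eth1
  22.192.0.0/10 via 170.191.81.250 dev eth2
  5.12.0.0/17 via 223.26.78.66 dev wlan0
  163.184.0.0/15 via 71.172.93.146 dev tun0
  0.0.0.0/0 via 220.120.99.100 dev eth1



Longest prefix match for 163.185.221.99:
  /15 122.12.0.0: no
  /12 44.240.0.0: no
  /10 22.192.0.0: no
  /17 5.12.0.0: no
  /15 163.184.0.0: MATCH
  /0 0.0.0.0: MATCH
Selected: next-hop 71.172.93.146 via tun0 (matched /15)


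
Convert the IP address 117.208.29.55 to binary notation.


117 = 01110101
208 = 11010000
29 = 00011101
55 = 00110111
Binary: 01110101.11010000.00011101.00110111


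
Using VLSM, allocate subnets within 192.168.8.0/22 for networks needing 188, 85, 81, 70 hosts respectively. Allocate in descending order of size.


188 hosts -> /24 (254 usable): 192.168.8.0/24
85 hosts -> /25 (126 usable): 192.168.9.0/25
81 hosts -> /25 (126 usable): 192.168.9.128/25
70 hosts -> /25 (126 usable): 192.168.10.0/25
Allocation: 192.168.8.0/24 (188 hosts, 254 usable); 192.168.9.0/25 (85 hosts, 126 usable); 192.168.9.128/25 (81 hosts, 126 usable); 192.168.10.0/25 (70 hosts, 126 usable)


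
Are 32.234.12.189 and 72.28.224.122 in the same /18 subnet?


Mask: 255.255.192.0
32.234.12.189 AND mask = 32.234.0.0
72.28.224.122 AND mask = 72.28.192.0
No, different subnets (32.234.0.0 vs 72.28.192.0)


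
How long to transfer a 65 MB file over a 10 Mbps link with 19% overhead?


Effective throughput = 10 * (1 - 19/100) = 8.1 Mbps
File size in Mb = 65 * 8 = 520 Mb
Time = 520 / 8.1
Time = 64.1975 seconds


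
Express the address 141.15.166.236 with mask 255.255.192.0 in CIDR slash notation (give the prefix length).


Binary: 11111111.11111111.11000000.00000000
Count leading 1s
Prefix: /18


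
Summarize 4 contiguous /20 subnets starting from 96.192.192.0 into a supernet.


Original prefix: /20
Number of subnets: 4 = 2^2
New prefix = 20 - 2 = 18
Supernet: 96.192.192.0/18


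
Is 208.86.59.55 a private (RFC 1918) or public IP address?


RFC 1918 private ranges:
  10.0.0.0/8 (10.0.0.0 - 10.255.255.255)
  172.16.0.0/12 (172.16.0.0 - 172.31.255.255)
  192.168.0.0/16 (192.168.0.0 - 192.168.255.255)
Public (not in any RFC 1918 range)


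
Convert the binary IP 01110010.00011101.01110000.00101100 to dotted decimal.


01110010 = 114
00011101 = 29
01110000 = 112
00101100 = 44
IP: 114.29.112.44


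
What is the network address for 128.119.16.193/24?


IP:   10000000.01110111.00010000.11000001
Mask: 11111111.11111111.11111111.00000000
AND operation:
Net:  10000000.01110111.00010000.00000000
Network: 128.119.16.0/24


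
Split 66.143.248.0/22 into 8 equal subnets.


New prefix = 22 + 3 = 25
Each subnet has 128 addresses
  66.143.248.0/25
  66.143.248.128/25
  66.143.249.0/25
  66.143.249.128/25
  66.143.250.0/25
  66.143.250.128/25
  66.143.251.0/25
  66.143.251.128/25
Subnets: 66.143.248.0/25, 66.143.248.128/25, 66.143.249.0/25, 66.143.249.128/25, 66.143.250.0/25, 66.143.250.128/25, 66.143.251.0/25, 66.143.251.128/25


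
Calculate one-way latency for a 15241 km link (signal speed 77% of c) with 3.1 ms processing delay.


Speed = 0.77 * 3e5 km/s = 231000 km/s
Propagation delay = 15241 / 231000 = 0.066 s = 65.9784 ms
Processing delay = 3.1 ms
Total one-way latency = 69.0784 ms


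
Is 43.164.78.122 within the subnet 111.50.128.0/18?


Subnet network: 111.50.128.0
Test IP AND mask: 43.164.64.0
No, 43.164.78.122 is not in 111.50.128.0/18


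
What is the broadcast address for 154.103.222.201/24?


Network: 154.103.222.0/24
Host bits = 8
Set all host bits to 1:
Broadcast: 154.103.222.255


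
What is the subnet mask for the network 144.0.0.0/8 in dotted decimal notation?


/8 means 8 network bits, 24 host bits
Binary: 11111111000000000000000000000000
Mask: 255.0.0.0


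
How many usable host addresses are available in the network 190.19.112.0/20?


Host bits = 32 - 20 = 12
Total addresses = 2^12 = 4096
Usable = total - 2 (network and broadcast)
Usable hosts: 4094


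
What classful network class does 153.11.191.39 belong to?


First octet: 153
Binary: 10011001
10xxxxxx -> Class B (128-191)
Class B, default mask 255.255.0.0 (/16)


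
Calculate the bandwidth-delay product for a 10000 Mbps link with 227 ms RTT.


BDP = bandwidth * RTT
= 10000 Mbps * 227 ms
= 10000 * 1e6 * 227 / 1000 bits
= 2270000000 bits
= 283750000 bytes
= 277099.6094 KB
BDP = 2270000000 bits (283750000 bytes)


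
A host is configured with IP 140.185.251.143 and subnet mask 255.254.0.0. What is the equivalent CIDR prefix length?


Binary: 11111111.11111110.00000000.00000000
Count leading 1s
Prefix: /15


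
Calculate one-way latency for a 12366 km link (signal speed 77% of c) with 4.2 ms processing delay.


Speed = 0.77 * 3e5 km/s = 231000 km/s
Propagation delay = 12366 / 231000 = 0.0535 s = 53.5325 ms
Processing delay = 4.2 ms
Total one-way latency = 57.7325 ms


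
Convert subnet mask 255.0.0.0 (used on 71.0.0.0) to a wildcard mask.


Subnet mask: 255.0.0.0
Wildcard = 255.255.255.255 - subnet mask
255 - 255 = 0
255 - 0 = 255
255 - 0 = 255
255 - 0 = 255
Wildcard: 0.255.255.255


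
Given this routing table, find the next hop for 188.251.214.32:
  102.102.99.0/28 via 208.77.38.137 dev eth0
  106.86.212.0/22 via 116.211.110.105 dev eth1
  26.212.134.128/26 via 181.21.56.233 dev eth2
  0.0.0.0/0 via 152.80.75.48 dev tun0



Longest prefix match for 188.251.214.32:
  /28 102.102.99.0: no
  /22 106.86.212.0: no
  /26 26.212.134.128: no
  /0 0.0.0.0: MATCH
Selected: next-hop 152.80.75.48 via tun0 (matched /0)


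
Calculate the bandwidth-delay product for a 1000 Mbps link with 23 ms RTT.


BDP = bandwidth * RTT
= 1000 Mbps * 23 ms
= 1000 * 1e6 * 23 / 1000 bits
= 23000000 bits
= 2875000 bytes
= 2807.6172 KB
BDP = 23000000 bits (2875000 bytes)


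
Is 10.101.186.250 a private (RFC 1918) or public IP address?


RFC 1918 private ranges:
  10.0.0.0/8 (10.0.0.0 - 10.255.255.255)
  172.16.0.0/12 (172.16.0.0 - 172.31.255.255)
  192.168.0.0/16 (192.168.0.0 - 192.168.255.255)
Private (in 10.0.0.0/8)


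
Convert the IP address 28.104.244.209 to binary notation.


28 = 00011100
104 = 01101000
244 = 11110100
209 = 11010001
Binary: 00011100.01101000.11110100.11010001


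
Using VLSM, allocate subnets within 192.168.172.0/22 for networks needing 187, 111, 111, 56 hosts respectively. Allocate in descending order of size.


187 hosts -> /24 (254 usable): 192.168.172.0/24
111 hosts -> /25 (126 usable): 192.168.173.0/25
111 hosts -> /25 (126 usable): 192.168.173.128/25
56 hosts -> /26 (62 usable): 192.168.174.0/26
Allocation: 192.168.172.0/24 (187 hosts, 254 usable); 192.168.173.0/25 (111 hosts, 126 usable); 192.168.173.128/25 (111 hosts, 126 usable); 192.168.174.0/26 (56 hosts, 62 usable)


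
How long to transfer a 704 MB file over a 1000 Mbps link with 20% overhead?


Effective throughput = 1000 * (1 - 20/100) = 800 Mbps
File size in Mb = 704 * 8 = 5632 Mb
Time = 5632 / 800
Time = 7.04 seconds


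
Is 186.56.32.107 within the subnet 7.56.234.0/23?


Subnet network: 7.56.234.0
Test IP AND mask: 186.56.32.0
No, 186.56.32.107 is not in 7.56.234.0/23


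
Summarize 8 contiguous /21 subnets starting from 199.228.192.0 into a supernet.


Original prefix: /21
Number of subnets: 8 = 2^3
New prefix = 21 - 3 = 18
Supernet: 199.228.192.0/18


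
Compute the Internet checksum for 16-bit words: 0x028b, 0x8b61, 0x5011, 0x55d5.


Sum all words (with carry folding):
+ 0x028b = 0x028b
+ 0x8b61 = 0x8dec
+ 0x5011 = 0xddfd
+ 0x55d5 = 0x33d3
One's complement: ~0x33d3
Checksum = 0xcc2c


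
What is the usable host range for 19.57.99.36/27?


Network: 19.57.99.32
Broadcast: 19.57.99.63
First usable = network + 1
Last usable = broadcast - 1
Range: 19.57.99.33 to 19.57.99.62


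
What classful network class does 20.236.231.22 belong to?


First octet: 20
Binary: 00010100
0xxxxxxx -> Class A (1-126)
Class A, default mask 255.0.0.0 (/8)


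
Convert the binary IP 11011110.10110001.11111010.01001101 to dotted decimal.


11011110 = 222
10110001 = 177
11111010 = 250
01001101 = 77
IP: 222.177.250.77


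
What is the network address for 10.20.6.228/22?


IP:   00001010.00010100.00000110.11100100
Mask: 11111111.11111111.11111100.00000000
AND operation:
Net:  00001010.00010100.00000100.00000000
Network: 10.20.4.0/22


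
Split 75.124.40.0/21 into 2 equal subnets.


New prefix = 21 + 1 = 22
Each subnet has 1024 addresses
  75.124.40.0/22
  75.124.44.0/22
Subnets: 75.124.40.0/22, 75.124.44.0/22


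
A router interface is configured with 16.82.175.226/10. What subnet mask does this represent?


/10 means 10 network bits, 22 host bits
Binary: 11111111110000000000000000000000
Mask: 255.192.0.0


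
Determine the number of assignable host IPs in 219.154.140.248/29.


Host bits = 32 - 29 = 3
Total addresses = 2^3 = 8
Usable = total - 2 (network and broadcast)
Usable hosts: 6


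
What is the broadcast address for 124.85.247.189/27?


Network: 124.85.247.160/27
Host bits = 5
Set all host bits to 1:
Broadcast: 124.85.247.191
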